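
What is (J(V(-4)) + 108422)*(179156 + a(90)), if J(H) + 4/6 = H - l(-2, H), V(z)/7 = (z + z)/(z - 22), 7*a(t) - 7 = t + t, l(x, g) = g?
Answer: 135990601552/7 ≈ 1.9427e+10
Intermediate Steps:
a(t) = 1 + 2*t/7 (a(t) = 1 + (t + t)/7 = 1 + (2*t)/7 = 1 + 2*t/7)
V(z) = 14*z/(-22 + z) (V(z) = 7*((z + z)/(z - 22)) = 7*((2*z)/(-22 + z)) = 7*(2*z/(-22 + z)) = 14*z/(-22 + z))
J(H) = -⅔ (J(H) = -⅔ + (H - H) = -⅔ + 0 = -⅔)
(J(V(-4)) + 108422)*(179156 + a(90)) = (-⅔ + 108422)*(179156 + (1 + (2/7)*90)) = 325264*(179156 + (1 + 180/7))/3 = 325264*(179156 + 187/7)/3 = (325264/3)*(1254279/7) = 135990601552/7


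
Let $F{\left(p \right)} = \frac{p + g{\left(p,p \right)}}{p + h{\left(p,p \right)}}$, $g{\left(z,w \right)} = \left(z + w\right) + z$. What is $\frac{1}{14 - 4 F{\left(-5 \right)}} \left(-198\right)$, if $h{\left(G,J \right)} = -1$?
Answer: $-297$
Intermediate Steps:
$g{\left(z,w \right)} = w + 2 z$ ($g{\left(z,w \right)} = \left(w + z\right) + z = w + 2 z$)
$F{\left(p \right)} = \frac{4 p}{-1 + p}$ ($F{\left(p \right)} = \frac{p + \left(p + 2 p\right)}{p - 1} = \frac{p + 3 p}{-1 + p} = \frac{4 p}{-1 + p}$)
$\frac{1}{14 - 4 F{\left(-5 \right)}} \left(-198\right) = \frac{1}{14 - 4 \cdot 4 \left(-5\right) \frac{1}{-1 - 5}} \left(-198\right) = \frac{1}{14 - 4 \cdot 4 \left(-5\right) \frac{1}{-6}} \left(-198\right) = \frac{1}{14 - 4 \cdot 4 \left(-5\right) \left(- \frac{1}{6}\right)} \left(-198\right) = \frac{1}{14 - \frac{40}{3}} \left(-198\right) = \frac{1}{\frac{2}{3}} \left(-198\right) = \frac{3}{2} \left(-198\right) = -297$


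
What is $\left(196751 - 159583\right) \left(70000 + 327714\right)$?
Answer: $14782233952$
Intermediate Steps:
$\left(196751 - 159583\right) \left(70000 + 327714\right) = 37168 \cdot 397714 = 14782233952$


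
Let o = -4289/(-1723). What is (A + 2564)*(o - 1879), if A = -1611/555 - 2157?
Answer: -241709658824/318755 ≈ -7.5829e+5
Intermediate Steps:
o = 4289/1723 (o = -4289*(-1/1723) = 4289/1723 ≈ 2.4893)
A = -399582/185 (A = -1611*1/555 - 2157 = -537/185 - 2157 = -399582/185 ≈ -2159.9)
(A + 2564)*(o - 1879) = (-399582/185 + 2564)*(4289/1723 - 1879) = (74758/185)*(-3233228/1723) = -241709658824/318755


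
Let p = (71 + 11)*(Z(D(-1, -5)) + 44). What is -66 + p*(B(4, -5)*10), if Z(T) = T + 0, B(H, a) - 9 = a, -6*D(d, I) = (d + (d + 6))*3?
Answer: 137694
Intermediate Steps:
D(d, I) = -3 - d (D(d, I) = -(d + (d + 6))*3/6 = -(d + (6 + d))*3/6 = -(6 + 2*d)*3/6 = -(18 + 6*d)/6 = -3 - d)
B(H, a) = 9 + a
Z(T) = T
p = 3444 (p = (71 + 11)*((-3 - 1*(-1)) + 44) = 82*((-3 + 1) + 44) = 82*(-2 + 44) = 82*42 = 3444)
-66 + p*(B(4, -5)*10) = -66 + 3444*((9 - 5)*10) = -66 + 3444*(4*10) = -66 + 3444*40 = -66 + 137760 = 137694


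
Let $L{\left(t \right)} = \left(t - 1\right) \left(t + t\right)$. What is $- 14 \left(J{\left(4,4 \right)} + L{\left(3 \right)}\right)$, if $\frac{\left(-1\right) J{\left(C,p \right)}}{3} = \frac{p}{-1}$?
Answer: $-336$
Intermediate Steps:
$J{\left(C,p \right)} = 3 p$ ($J{\left(C,p \right)} = - 3 \frac{p}{-1} = - 3 p \left(-1\right) = - 3 \left(- p\right) = 3 p$)
$L{\left(t \right)} = 2 t \left(-1 + t\right)$ ($L{\left(t \right)} = \left(-1 + t\right) 2 t = 2 t \left(-1 + t\right)$)
$- 14 \left(J{\left(4,4 \right)} + L{\left(3 \right)}\right) = - 14 \left(3 \cdot 4 + 2 \cdot 3 \left(-1 + 3\right)\right) = - 14 \left(12 + 2 \cdot 3 \cdot 2\right) = - 14 \left(12 + 12\right) = \left(-14\right) 24 = -336$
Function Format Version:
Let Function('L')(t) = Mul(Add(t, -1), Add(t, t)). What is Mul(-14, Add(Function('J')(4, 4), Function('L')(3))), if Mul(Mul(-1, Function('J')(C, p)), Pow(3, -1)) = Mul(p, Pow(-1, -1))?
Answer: -336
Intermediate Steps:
Function('J')(C, p) = Mul(3, p) (Function('J')(C, p) = Mul(-3, Mul(p, Pow(-1, -1))) = Mul(-3, Mul(p, -1)) = Mul(-3, Mul(-1, p)) = Mul(3, p))
Function('L')(t) = Mul(2, t, Add(-1, t)) (Function('L')(t) = Mul(Add(-1, t), Mul(2, t)) = Mul(2, t, Add(-1, t)))
Mul(-14, Add(Function('J')(4, 4), Function('L')(3))) = Mul(-14, Add(Mul(3, 4), Mul(2, 3, Add(-1, 3)))) = Mul(-14, Add(12, Mul(2, 3, 2))) = Mul(-14, Add(12, 12)) = Mul(-14, 24) = -336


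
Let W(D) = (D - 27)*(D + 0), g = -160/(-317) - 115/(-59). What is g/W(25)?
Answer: -9179/187030 ≈ -0.049078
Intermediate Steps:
g = 45895/18703 (g = -160*(-1/317) - 115*(-1/59) = 160/317 + 115/59 = 45895/18703 ≈ 2.4539)
W(D) = D*(-27 + D) (W(D) = (-27 + D)*D = D*(-27 + D))
g/W(25) = 45895/(18703*((25*(-27 + 25)))) = 45895/(18703*((25*(-2)))) = (45895/18703)/(-50) = (45895/18703)*(-1/50) = -9179/187030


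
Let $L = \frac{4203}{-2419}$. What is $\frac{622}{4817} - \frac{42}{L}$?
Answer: $\frac{164003944}{6748617} \approx 24.302$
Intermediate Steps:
$L = - \frac{4203}{2419}$ ($L = 4203 \left(- \frac{1}{2419}\right) = - \frac{4203}{2419} \approx -1.7375$)
$\frac{622}{4817} - \frac{42}{L} = \frac{622}{4817} - \frac{42}{- \frac{4203}{2419}} = 622 \cdot \frac{1}{4817} - - \frac{33866}{1401} = \frac{622}{4817} + \frac{33866}{1401} = \frac{164003944}{6748617}$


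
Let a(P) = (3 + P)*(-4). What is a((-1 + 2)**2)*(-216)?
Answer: 3456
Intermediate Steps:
a(P) = -12 - 4*P
a((-1 + 2)**2)*(-216) = (-12 - 4*(-1 + 2)**2)*(-216) = (-12 - 4*1**2)*(-216) = (-12 - 4*1)*(-216) = (-12 - 4)*(-216) = -16*(-216) = 3456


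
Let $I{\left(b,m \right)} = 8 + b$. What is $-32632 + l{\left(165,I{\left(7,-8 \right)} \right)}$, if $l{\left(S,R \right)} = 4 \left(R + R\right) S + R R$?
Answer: $-12607$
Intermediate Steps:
$l{\left(S,R \right)} = R^{2} + 8 R S$ ($l{\left(S,R \right)} = 4 \cdot 2 R S + R^{2} = 8 R S + R^{2} = R^{2} + 8 R S$)
$-32632 + l{\left(165,I{\left(7,-8 \right)} \right)} = -32632 + \left(8 + 7\right) \left(\left(8 + 7\right) + 8 \cdot 165\right) = -32632 + 15 \left(15 + 1320\right) = -32632 + 15 \cdot 1335 = -32632 + 20025 = -12607$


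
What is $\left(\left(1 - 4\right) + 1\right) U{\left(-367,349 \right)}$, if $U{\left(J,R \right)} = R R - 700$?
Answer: $-242202$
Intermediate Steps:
$U{\left(J,R \right)} = -700 + R^{2}$ ($U{\left(J,R \right)} = R^{2} - 700 = -700 + R^{2}$)
$\left(\left(1 - 4\right) + 1\right) U{\left(-367,349 \right)} = \left(\left(1 - 4\right) + 1\right) \left(-700 + 349^{2}\right) = \left(-3 + 1\right) \left(-700 + 121801\right) = \left(-2\right) 121101 = -242202$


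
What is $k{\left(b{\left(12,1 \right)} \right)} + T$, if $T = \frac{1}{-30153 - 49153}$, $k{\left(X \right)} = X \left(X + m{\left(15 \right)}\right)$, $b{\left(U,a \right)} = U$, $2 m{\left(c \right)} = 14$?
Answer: $\frac{18081767}{79306} \approx 228.0$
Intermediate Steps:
$m{\left(c \right)} = 7$ ($m{\left(c \right)} = \frac{1}{2} \cdot 14 = 7$)
$k{\left(X \right)} = X \left(7 + X\right)$ ($k{\left(X \right)} = X \left(X + 7\right) = X \left(7 + X\right)$)
$T = - \frac{1}{79306}$ ($T = \frac{1}{-79306} = - \frac{1}{79306} \approx -1.2609 \cdot 10^{-5}$)
$k{\left(b{\left(12,1 \right)} \right)} + T = 12 \left(7 + 12\right) - \frac{1}{79306} = 12 \cdot 19 - \frac{1}{79306} = 228 - \frac{1}{79306} = \frac{18081767}{79306}$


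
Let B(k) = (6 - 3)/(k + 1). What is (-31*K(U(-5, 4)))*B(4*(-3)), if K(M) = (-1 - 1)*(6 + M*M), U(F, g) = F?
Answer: -5766/11 ≈ -524.18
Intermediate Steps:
B(k) = 3/(1 + k)
K(M) = -12 - 2*M² (K(M) = -2*(6 + M²) = -12 - 2*M²)
(-31*K(U(-5, 4)))*B(4*(-3)) = (-31*(-12 - 2*(-5)²))*(3/(1 + 4*(-3))) = (-31*(-12 - 2*25))*(3/(1 - 12)) = (-31*(-12 - 50))*(3/(-11)) = (-31*(-62))*(3*(-1/11)) = 1922*(-3/11) = -5766/11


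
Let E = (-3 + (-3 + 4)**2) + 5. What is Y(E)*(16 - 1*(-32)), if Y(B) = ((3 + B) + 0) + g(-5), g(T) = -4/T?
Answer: 1632/5 ≈ 326.40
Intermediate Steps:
E = 3 (E = (-3 + 1**2) + 5 = (-3 + 1) + 5 = -2 + 5 = 3)
Y(B) = 19/5 + B (Y(B) = ((3 + B) + 0) - 4/(-5) = (3 + B) - 4*(-1/5) = (3 + B) + 4/5 = 19/5 + B)
Y(E)*(16 - 1*(-32)) = (19/5 + 3)*(16 - 1*(-32)) = 34*(16 + 32)/5 = (34/5)*48 = 1632/5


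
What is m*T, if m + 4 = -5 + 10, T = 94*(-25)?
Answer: -2350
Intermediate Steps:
T = -2350
m = 1 (m = -4 + (-5 + 10) = -4 + 5 = 1)
m*T = 1*(-2350) = -2350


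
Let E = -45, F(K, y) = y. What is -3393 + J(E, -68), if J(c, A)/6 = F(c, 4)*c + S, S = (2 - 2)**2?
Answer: -4473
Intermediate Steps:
S = 0 (S = 0**2 = 0)
J(c, A) = 24*c (J(c, A) = 6*(4*c + 0) = 6*(4*c) = 24*c)
-3393 + J(E, -68) = -3393 + 24*(-45) = -3393 - 1080 = -4473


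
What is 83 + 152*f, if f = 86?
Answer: 13155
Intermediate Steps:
83 + 152*f = 83 + 152*86 = 83 + 13072 = 13155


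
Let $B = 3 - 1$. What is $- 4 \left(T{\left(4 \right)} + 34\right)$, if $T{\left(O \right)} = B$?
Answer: $-144$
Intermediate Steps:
$B = 2$ ($B = 3 - 1 = 2$)
$T{\left(O \right)} = 2$
$- 4 \left(T{\left(4 \right)} + 34\right) = - 4 \left(2 + 34\right) = \left(-4\right) 36 = -144$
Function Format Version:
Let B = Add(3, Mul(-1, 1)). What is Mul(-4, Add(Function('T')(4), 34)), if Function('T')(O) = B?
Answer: -144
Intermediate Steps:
B = 2 (B = Add(3, -1) = 2)
Function('T')(O) = 2
Mul(-4, Add(Function('T')(4), 34)) = Mul(-4, Add(2, 34)) = Mul(-4, 36) = -144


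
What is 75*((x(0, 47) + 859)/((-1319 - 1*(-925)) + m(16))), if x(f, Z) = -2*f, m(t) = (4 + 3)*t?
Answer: -21475/94 ≈ -228.46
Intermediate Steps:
m(t) = 7*t
75*((x(0, 47) + 859)/((-1319 - 1*(-925)) + m(16))) = 75*((-2*0 + 859)/((-1319 - 1*(-925)) + 7*16)) = 75*((0 + 859)/((-1319 + 925) + 112)) = 75*(859/(-394 + 112)) = 75*(859/(-282)) = 75*(859*(-1/282)) = 75*(-859/282) = -21475/94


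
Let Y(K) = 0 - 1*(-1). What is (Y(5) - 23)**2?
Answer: 484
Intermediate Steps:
Y(K) = 1 (Y(K) = 0 + 1 = 1)
(Y(5) - 23)**2 = (1 - 23)**2 = (-22)**2 = 484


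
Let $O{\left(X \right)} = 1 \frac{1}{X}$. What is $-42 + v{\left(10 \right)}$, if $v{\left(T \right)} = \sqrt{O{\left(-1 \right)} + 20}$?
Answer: $-42 + \sqrt{19} \approx -37.641$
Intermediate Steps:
$O{\left(X \right)} = \frac{1}{X}$
$v{\left(T \right)} = \sqrt{19}$ ($v{\left(T \right)} = \sqrt{\frac{1}{-1} + 20} = \sqrt{-1 + 20} = \sqrt{19}$)
$-42 + v{\left(10 \right)} = -42 + \sqrt{19}$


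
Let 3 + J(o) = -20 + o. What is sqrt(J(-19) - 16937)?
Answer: I*sqrt(16979) ≈ 130.3*I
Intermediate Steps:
J(o) = -23 + o (J(o) = -3 + (-20 + o) = -23 + o)
sqrt(J(-19) - 16937) = sqrt((-23 - 19) - 16937) = sqrt(-42 - 16937) = sqrt(-16979) = I*sqrt(16979)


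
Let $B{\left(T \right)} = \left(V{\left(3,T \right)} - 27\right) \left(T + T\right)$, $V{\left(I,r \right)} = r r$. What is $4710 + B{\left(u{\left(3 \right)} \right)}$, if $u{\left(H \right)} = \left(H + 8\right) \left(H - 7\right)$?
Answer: $-163282$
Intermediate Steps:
$V{\left(I,r \right)} = r^{2}$
$u{\left(H \right)} = \left(-7 + H\right) \left(8 + H\right)$ ($u{\left(H \right)} = \left(8 + H\right) \left(-7 + H\right) = \left(-7 + H\right) \left(8 + H\right)$)
$B{\left(T \right)} = 2 T \left(-27 + T^{2}\right)$ ($B{\left(T \right)} = \left(T^{2} - 27\right) \left(T + T\right) = \left(-27 + T^{2}\right) 2 T = 2 T \left(-27 + T^{2}\right)$)
$4710 + B{\left(u{\left(3 \right)} \right)} = 4710 + 2 \left(-56 + 3 + 3^{2}\right) \left(-27 + \left(-56 + 3 + 3^{2}\right)^{2}\right) = 4710 + 2 \left(-56 + 3 + 9\right) \left(-27 + \left(-56 + 3 + 9\right)^{2}\right) = 4710 + 2 \left(-44\right) \left(-27 + \left(-44\right)^{2}\right) = 4710 + 2 \left(-44\right) \left(-27 + 1936\right) = 4710 + 2 \left(-44\right) 1909 = 4710 - 167992 = -163282$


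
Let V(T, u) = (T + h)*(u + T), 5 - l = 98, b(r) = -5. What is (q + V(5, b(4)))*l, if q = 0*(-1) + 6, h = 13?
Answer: -558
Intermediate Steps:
l = -93 (l = 5 - 1*98 = 5 - 98 = -93)
q = 6 (q = 0 + 6 = 6)
V(T, u) = (13 + T)*(T + u) (V(T, u) = (T + 13)*(u + T) = (13 + T)*(T + u))
(q + V(5, b(4)))*l = (6 + (5² + 13*5 + 13*(-5) + 5*(-5)))*(-93) = (6 + (25 + 65 - 65 - 25))*(-93) = (6 + 0)*(-93) = 6*(-93) = -558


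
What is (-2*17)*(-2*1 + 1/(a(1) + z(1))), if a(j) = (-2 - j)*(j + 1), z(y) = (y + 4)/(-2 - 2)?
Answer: 2108/29 ≈ 72.690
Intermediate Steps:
z(y) = -1 - y/4 (z(y) = (4 + y)/(-4) = (4 + y)*(-¼) = -1 - y/4)
a(j) = (1 + j)*(-2 - j) (a(j) = (-2 - j)*(1 + j) = (1 + j)*(-2 - j))
(-2*17)*(-2*1 + 1/(a(1) + z(1))) = (-2*17)*(-2*1 + 1/((-2 - 1*1² - 3*1) + (-1 - ¼*1))) = -34*(-2 + 1/((-2 - 1*1 - 3) + (-1 - ¼))) = -34*(-2 + 1/((-2 - 1 - 3) - 5/4)) = -34*(-2 + 1/(-6 - 5/4)) = -34*(-2 + 1/(-29/4)) = -34*(-2 - 4/29) = -34*(-62/29) = 2108/29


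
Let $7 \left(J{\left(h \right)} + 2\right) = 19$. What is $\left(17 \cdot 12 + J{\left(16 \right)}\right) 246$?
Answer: $\frac{352518}{7} \approx 50360.0$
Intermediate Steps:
$J{\left(h \right)} = \frac{5}{7}$ ($J{\left(h \right)} = -2 + \frac{1}{7} \cdot 19 = -2 + \frac{19}{7} = \frac{5}{7}$)
$\left(17 \cdot 12 + J{\left(16 \right)}\right) 246 = \left(17 \cdot 12 + \frac{5}{7}\right) 246 = \left(204 + \frac{5}{7}\right) 246 = \frac{1433}{7} \cdot 246 = \frac{352518}{7}$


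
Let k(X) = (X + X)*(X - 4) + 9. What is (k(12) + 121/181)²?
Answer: 1332396004/32761 ≈ 40670.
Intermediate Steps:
k(X) = 9 + 2*X*(-4 + X) (k(X) = (2*X)*(-4 + X) + 9 = 2*X*(-4 + X) + 9 = 9 + 2*X*(-4 + X))
(k(12) + 121/181)² = ((9 - 8*12 + 2*12²) + 121/181)² = ((9 - 96 + 2*144) + 121*(1/181))² = ((9 - 96 + 288) + 121/181)² = (201 + 121/181)² = (36502/181)² = 1332396004/32761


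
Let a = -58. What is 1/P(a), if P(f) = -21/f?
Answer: 58/21 ≈ 2.7619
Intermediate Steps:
1/P(a) = 1/(-21/(-58)) = 1/(-21*(-1/58)) = 1/(21/58) = 58/21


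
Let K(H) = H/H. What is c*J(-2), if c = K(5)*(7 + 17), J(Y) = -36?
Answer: -864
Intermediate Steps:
K(H) = 1
c = 24 (c = 1*(7 + 17) = 1*24 = 24)
c*J(-2) = 24*(-36) = -864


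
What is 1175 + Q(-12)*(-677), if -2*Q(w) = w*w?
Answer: 49919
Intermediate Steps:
Q(w) = -w**2/2 (Q(w) = -w*w/2 = -w**2/2)
1175 + Q(-12)*(-677) = 1175 - 1/2*(-12)**2*(-677) = 1175 - 1/2*144*(-677) = 1175 - 72*(-677) = 1175 + 48744 = 49919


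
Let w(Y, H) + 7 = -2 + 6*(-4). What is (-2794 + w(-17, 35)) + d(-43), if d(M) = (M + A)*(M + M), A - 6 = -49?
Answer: 4569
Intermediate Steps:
A = -43 (A = 6 - 49 = -43)
d(M) = 2*M*(-43 + M) (d(M) = (M - 43)*(M + M) = (-43 + M)*(2*M) = 2*M*(-43 + M))
w(Y, H) = -33 (w(Y, H) = -7 + (-2 + 6*(-4)) = -7 + (-2 - 24) = -7 - 26 = -33)
(-2794 + w(-17, 35)) + d(-43) = (-2794 - 33) + 2*(-43)*(-43 - 43) = -2827 + 2*(-43)*(-86) = -2827 + 7396 = 4569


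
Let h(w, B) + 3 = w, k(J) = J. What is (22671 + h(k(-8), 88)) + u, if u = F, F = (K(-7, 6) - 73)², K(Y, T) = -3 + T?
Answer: 27560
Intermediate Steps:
F = 4900 (F = ((-3 + 6) - 73)² = (3 - 73)² = (-70)² = 4900)
u = 4900
h(w, B) = -3 + w
(22671 + h(k(-8), 88)) + u = (22671 + (-3 - 8)) + 4900 = (22671 - 11) + 4900 = 22660 + 4900 = 27560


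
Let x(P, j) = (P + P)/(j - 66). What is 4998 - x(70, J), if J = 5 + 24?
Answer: 185066/37 ≈ 5001.8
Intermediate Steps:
J = 29
x(P, j) = 2*P/(-66 + j) (x(P, j) = (2*P)/(-66 + j) = 2*P/(-66 + j))
4998 - x(70, J) = 4998 - 2*70/(-66 + 29) = 4998 - 2*70/(-37) = 4998 - 2*70*(-1)/37 = 4998 - 1*(-140/37) = 4998 + 140/37 = 185066/37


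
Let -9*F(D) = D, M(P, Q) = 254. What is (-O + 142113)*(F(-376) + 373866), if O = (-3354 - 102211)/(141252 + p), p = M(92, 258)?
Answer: 33836696423155655/636777 ≈ 5.3137e+10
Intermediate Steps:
p = 254
F(D) = -D/9
O = -105565/141506 (O = (-3354 - 102211)/(141252 + 254) = -105565/141506 ≈ -0.74601)
(-O + 142113)*(F(-376) + 373866) = (-1*(-105565/141506) + 142113)*(-⅑*(-376) + 373866) = (105565/141506 + 142113)*(376/9 + 373866) = (20109947743/141506)*(3365170/9) = 33836696423155655/636777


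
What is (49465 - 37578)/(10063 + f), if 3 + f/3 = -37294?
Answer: -11887/101828 ≈ -0.11674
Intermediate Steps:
f = -111891 (f = -9 + 3*(-37294) = -9 - 111882 = -111891)
(49465 - 37578)/(10063 + f) = (49465 - 37578)/(10063 - 111891) = 11887/(-101828) = 11887*(-1/101828) = -11887/101828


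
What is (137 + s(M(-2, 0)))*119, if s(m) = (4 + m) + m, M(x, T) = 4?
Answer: 17731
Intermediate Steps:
s(m) = 4 + 2*m
(137 + s(M(-2, 0)))*119 = (137 + (4 + 2*4))*119 = (137 + (4 + 8))*119 = (137 + 12)*119 = 149*119 = 17731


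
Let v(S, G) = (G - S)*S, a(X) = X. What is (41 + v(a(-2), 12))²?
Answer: 169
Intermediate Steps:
v(S, G) = S*(G - S)
(41 + v(a(-2), 12))² = (41 - 2*(12 - 1*(-2)))² = (41 - 2*(12 + 2))² = (41 - 2*14)² = (41 - 28)² = 13² = 169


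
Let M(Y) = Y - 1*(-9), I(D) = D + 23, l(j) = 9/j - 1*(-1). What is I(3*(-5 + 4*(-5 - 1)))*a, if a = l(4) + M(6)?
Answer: -1168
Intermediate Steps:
l(j) = 1 + 9/j (l(j) = 9/j + 1 = 1 + 9/j)
I(D) = 23 + D
M(Y) = 9 + Y (M(Y) = Y + 9 = 9 + Y)
a = 73/4 (a = (9 + 4)/4 + (9 + 6) = (1/4)*13 + 15 = 13/4 + 15 = 73/4 ≈ 18.250)
I(3*(-5 + 4*(-5 - 1)))*a = (23 + 3*(-5 + 4*(-5 - 1)))*(73/4) = (23 + 3*(-5 + 4*(-6)))*(73/4) = (23 + 3*(-5 - 24))*(73/4) = (23 + 3*(-29))*(73/4) = (23 - 87)*(73/4) = -64*73/4 = -1168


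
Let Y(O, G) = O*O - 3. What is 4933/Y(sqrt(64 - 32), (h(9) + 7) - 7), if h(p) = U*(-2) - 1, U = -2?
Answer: 4933/29 ≈ 170.10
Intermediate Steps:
h(p) = 3 (h(p) = -2*(-2) - 1 = 4 - 1 = 3)
Y(O, G) = -3 + O**2 (Y(O, G) = O**2 - 3 = -3 + O**2)
4933/Y(sqrt(64 - 32), (h(9) + 7) - 7) = 4933/(-3 + (sqrt(64 - 32))**2) = 4933/(-3 + (sqrt(32))**2) = 4933/(-3 + (4*sqrt(2))**2) = 4933/(-3 + 32) = 4933/29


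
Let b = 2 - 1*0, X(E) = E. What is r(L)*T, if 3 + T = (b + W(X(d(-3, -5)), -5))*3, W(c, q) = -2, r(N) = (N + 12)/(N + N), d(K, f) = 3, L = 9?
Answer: -7/2 ≈ -3.5000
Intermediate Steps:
r(N) = (12 + N)/(2*N) (r(N) = (12 + N)/((2*N)) = (12 + N)*(1/(2*N)) = (12 + N)/(2*N))
b = 2 (b = 2 + 0 = 2)
T = -3 (T = -3 + (2 - 2)*3 = -3 + 0*3 = -3 + 0 = -3)
r(L)*T = ((½)*(12 + 9)/9)*(-3) = ((½)*(⅑)*21)*(-3) = (7/6)*(-3) = -7/2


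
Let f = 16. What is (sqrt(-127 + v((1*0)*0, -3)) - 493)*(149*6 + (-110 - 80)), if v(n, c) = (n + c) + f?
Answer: -347072 + 704*I*sqrt(114) ≈ -3.4707e+5 + 7516.7*I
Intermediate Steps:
v(n, c) = 16 + c + n (v(n, c) = (n + c) + 16 = (c + n) + 16 = 16 + c + n)
(sqrt(-127 + v((1*0)*0, -3)) - 493)*(149*6 + (-110 - 80)) = (sqrt(-127 + (16 - 3 + (1*0)*0)) - 493)*(149*6 + (-110 - 80)) = (sqrt(-127 + (16 - 3 + 0*0)) - 493)*(894 - 190) = (sqrt(-127 + (16 - 3 + 0)) - 493)*704 = (sqrt(-127 + 13) - 493)*704 = (sqrt(-114) - 493)*704 = (I*sqrt(114) - 493)*704 = (-493 + I*sqrt(114))*704 = -347072 + 704*I*sqrt(114)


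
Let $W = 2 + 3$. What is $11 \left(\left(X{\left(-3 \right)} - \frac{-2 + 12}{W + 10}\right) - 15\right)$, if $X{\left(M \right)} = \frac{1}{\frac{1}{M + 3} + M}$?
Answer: $- \frac{517}{3} \approx -172.33$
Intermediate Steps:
$W = 5$
$X{\left(M \right)} = \frac{1}{M + \frac{1}{3 + M}}$ ($X{\left(M \right)} = \frac{1}{\frac{1}{3 + M} + M} = \frac{1}{M + \frac{1}{3 + M}}$)
$11 \left(\left(X{\left(-3 \right)} - \frac{-2 + 12}{W + 10}\right) - 15\right) = 11 \left(\left(\frac{3 - 3}{1 + \left(-3\right)^{2} + 3 \left(-3\right)} - \frac{-2 + 12}{5 + 10}\right) - 15\right) = 11 \left(\left(\frac{1}{1 + 9 - 9} \cdot 0 - \frac{10}{15}\right) - 15\right) = 11 \left(\left(1^{-1} \cdot 0 - 10 \cdot \frac{1}{15}\right) - 15\right) = 11 \left(\left(1 \cdot 0 - \frac{2}{3}\right) - 15\right) = 11 \left(\left(0 - \frac{2}{3}\right) - 15\right) = 11 \left(- \frac{2}{3} - 15\right) = 11 \left(- \frac{47}{3}\right) = - \frac{517}{3}$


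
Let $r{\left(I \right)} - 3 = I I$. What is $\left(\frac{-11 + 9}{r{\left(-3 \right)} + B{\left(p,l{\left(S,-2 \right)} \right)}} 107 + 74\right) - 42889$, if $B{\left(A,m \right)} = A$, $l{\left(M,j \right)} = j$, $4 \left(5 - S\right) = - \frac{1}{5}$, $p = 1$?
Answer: $- \frac{556809}{13} \approx -42831.0$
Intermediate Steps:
$S = \frac{101}{20}$ ($S = 5 - \frac{\left(-1\right) \frac{1}{5}}{4} = 5 - - \frac{1}{20} = 5 + \frac{1}{20} = \frac{101}{20} \approx 5.05$)
$r{\left(I \right)} = 3 + I^{2}$ ($r{\left(I \right)} = 3 + I I = 3 + I^{2}$)
$\left(\frac{-11 + 9}{r{\left(-3 \right)} + B{\left(p,l{\left(S,-2 \right)} \right)}} 107 + 74\right) - 42889 = \left(\frac{-11 + 9}{\left(3 + \left(-3\right)^{2}\right) + 1} \cdot 107 + 74\right) - 42889 = \left(- \frac{2}{\left(3 + 9\right) + 1} \cdot 107 + 74\right) - 42889 = \left(- \frac{2}{12 + 1} \cdot 107 + 74\right) - 42889 = \left(- \frac{2}{13} \cdot 107 + 74\right) - 42889 = \left(\left(-2\right) \frac{1}{13} \cdot 107 + 74\right) - 42889 = \left(\left(- \frac{2}{13}\right) 107 + 74\right) - 42889 = \left(- \frac{214}{13} + 74\right) - 42889 = \frac{748}{13} - 42889 = - \frac{556809}{13}$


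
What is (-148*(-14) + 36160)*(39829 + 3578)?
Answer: 1659536424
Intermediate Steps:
(-148*(-14) + 36160)*(39829 + 3578) = (2072 + 36160)*43407 = 38232*43407 = 1659536424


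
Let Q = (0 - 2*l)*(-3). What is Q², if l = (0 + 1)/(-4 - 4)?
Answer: 9/16 ≈ 0.56250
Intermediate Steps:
l = -⅛ (l = 1/(-8) = 1*(-⅛) = -⅛ ≈ -0.12500)
Q = -¾ (Q = (0 - 2*(-⅛))*(-3) = (0 + ¼)*(-3) = (¼)*(-3) = -¾ ≈ -0.75000)
Q² = (-¾)² = 9/16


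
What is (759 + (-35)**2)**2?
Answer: 3936256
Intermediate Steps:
(759 + (-35)**2)**2 = (759 + 1225)**2 = 1984**2 = 3936256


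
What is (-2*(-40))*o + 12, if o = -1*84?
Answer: -6708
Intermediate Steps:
o = -84
(-2*(-40))*o + 12 = -2*(-40)*(-84) + 12 = 80*(-84) + 12 = -6720 + 12 = -6708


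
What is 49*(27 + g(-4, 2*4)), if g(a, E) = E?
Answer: 1715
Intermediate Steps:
49*(27 + g(-4, 2*4)) = 49*(27 + 2*4) = 49*(27 + 8) = 49*35 = 1715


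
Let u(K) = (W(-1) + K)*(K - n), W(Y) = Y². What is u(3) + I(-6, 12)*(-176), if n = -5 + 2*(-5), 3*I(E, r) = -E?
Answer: -280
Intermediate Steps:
I(E, r) = -E/3 (I(E, r) = (-E)/3 = -E/3)
n = -15 (n = -5 - 10 = -15)
u(K) = (1 + K)*(15 + K) (u(K) = ((-1)² + K)*(K - 1*(-15)) = (1 + K)*(K + 15) = (1 + K)*(15 + K))
u(3) + I(-6, 12)*(-176) = (15 + 3² + 16*3) - ⅓*(-6)*(-176) = (15 + 9 + 48) + 2*(-176) = 72 - 352 = -280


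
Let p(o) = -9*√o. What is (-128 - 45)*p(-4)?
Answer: 3114*I ≈ 3114.0*I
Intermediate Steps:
(-128 - 45)*p(-4) = (-128 - 45)*(-18*I) = -(-1557)*2*I = -(-3114)*I = 3114*I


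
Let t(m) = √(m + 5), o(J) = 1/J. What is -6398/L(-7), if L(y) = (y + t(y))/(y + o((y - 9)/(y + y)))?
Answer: -1097257/204 - 156751*I*√2/204 ≈ -5378.7 - 1086.7*I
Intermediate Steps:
t(m) = √(5 + m)
L(y) = (y + √(5 + y))/(y + 2*y/(-9 + y)) (L(y) = (y + √(5 + y))/(y + 1/((y - 9)/(y + y))) = (y + √(5 + y))/(y + 1/((-9 + y)/((2*y)))) = (y + √(5 + y))/(y + 1/((-9 + y)*(1/(2*y)))) = (y + √(5 + y))/(y + 1/((-9 + y)/(2*y))) = (y + √(5 + y))/(y + 2*y/(-9 + y)))
-6398/L(-7) = -6398*(-7*(-7 - 7)/((-9 - 7)*(-7 + √(5 - 7)))) = -6398*(-49/(8*(-7 + √(-2)))) = -6398*(-49/(8*(-7 + I*√2))) = -6398/(8/7 - 8*I*√2/49)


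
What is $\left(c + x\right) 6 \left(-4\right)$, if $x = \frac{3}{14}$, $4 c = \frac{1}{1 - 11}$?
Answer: $- \frac{159}{35} \approx -4.5429$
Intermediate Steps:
$c = - \frac{1}{40}$ ($c = \frac{1}{4 \left(1 - 11\right)} = \frac{1}{4 \left(-10\right)} = \frac{1}{4} \left(- \frac{1}{10}\right) = - \frac{1}{40} \approx -0.025$)
$x = \frac{3}{14}$ ($x = 3 \cdot \frac{1}{14} = \frac{3}{14} \approx 0.21429$)
$\left(c + x\right) 6 \left(-4\right) = \left(- \frac{1}{40} + \frac{3}{14}\right) 6 \left(-4\right) = \frac{53}{280} \left(-24\right) = - \frac{159}{35}$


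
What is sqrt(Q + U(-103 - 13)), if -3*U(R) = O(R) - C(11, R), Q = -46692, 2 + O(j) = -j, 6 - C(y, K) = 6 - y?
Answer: I*sqrt(420537)/3 ≈ 216.16*I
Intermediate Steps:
C(y, K) = y (C(y, K) = 6 - (6 - y) = 6 + (-6 + y) = y)
O(j) = -2 - j
U(R) = 13/3 + R/3 (U(R) = -((-2 - R) - 1*11)/3 = -((-2 - R) - 11)/3 = -(-13 - R)/3 = 13/3 + R/3)
sqrt(Q + U(-103 - 13)) = sqrt(-46692 + (13/3 + (-103 - 13)/3)) = sqrt(-46692 + (13/3 + (1/3)*(-116))) = sqrt(-46692 + (13/3 - 116/3)) = sqrt(-46692 - 103/3) = sqrt(-140179/3) = I*sqrt(420537)/3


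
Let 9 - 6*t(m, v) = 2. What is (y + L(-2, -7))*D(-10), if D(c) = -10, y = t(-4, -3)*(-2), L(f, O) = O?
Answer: 280/3 ≈ 93.333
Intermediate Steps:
t(m, v) = 7/6 (t(m, v) = 3/2 - ⅙*2 = 3/2 - ⅓ = 7/6)
y = -7/3 (y = (7/6)*(-2) = -7/3 ≈ -2.3333)
(y + L(-2, -7))*D(-10) = (-7/3 - 7)*(-10) = -28/3*(-10) = 280/3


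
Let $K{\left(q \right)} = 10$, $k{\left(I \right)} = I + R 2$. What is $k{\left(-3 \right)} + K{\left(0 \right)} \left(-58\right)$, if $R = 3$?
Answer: $-577$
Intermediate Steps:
$k{\left(I \right)} = 6 + I$ ($k{\left(I \right)} = I + 3 \cdot 2 = I + 6 = 6 + I$)
$k{\left(-3 \right)} + K{\left(0 \right)} \left(-58\right) = \left(6 - 3\right) + 10 \left(-58\right) = 3 - 580 = -577$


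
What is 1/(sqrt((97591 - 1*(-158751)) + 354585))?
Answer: sqrt(610927)/610927 ≈ 0.0012794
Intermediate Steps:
1/(sqrt((97591 - 1*(-158751)) + 354585)) = 1/(sqrt((97591 + 158751) + 354585)) = 1/(sqrt(256342 + 354585)) = 1/(sqrt(610927)) = sqrt(610927)/610927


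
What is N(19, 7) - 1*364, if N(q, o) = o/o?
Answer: -363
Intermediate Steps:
N(q, o) = 1
N(19, 7) - 1*364 = 1 - 1*364 = 1 - 364 = -363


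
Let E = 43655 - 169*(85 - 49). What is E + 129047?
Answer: 166618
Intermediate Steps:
E = 37571 (E = 43655 - 169*36 = 43655 - 6084 = 37571)
E + 129047 = 37571 + 129047 = 166618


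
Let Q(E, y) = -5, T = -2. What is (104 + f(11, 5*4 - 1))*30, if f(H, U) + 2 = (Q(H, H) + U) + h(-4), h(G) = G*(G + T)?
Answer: 4200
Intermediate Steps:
h(G) = G*(-2 + G) (h(G) = G*(G - 2) = G*(-2 + G))
f(H, U) = 17 + U (f(H, U) = -2 + ((-5 + U) - 4*(-2 - 4)) = -2 + ((-5 + U) - 4*(-6)) = -2 + ((-5 + U) + 24) = -2 + (19 + U) = 17 + U)
(104 + f(11, 5*4 - 1))*30 = (104 + (17 + (5*4 - 1)))*30 = (104 + (17 + (20 - 1)))*30 = (104 + (17 + 19))*30 = (104 + 36)*30 = 140*30 = 4200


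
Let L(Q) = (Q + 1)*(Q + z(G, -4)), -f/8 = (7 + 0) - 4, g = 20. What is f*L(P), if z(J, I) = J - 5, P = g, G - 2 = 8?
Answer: -12600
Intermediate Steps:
G = 10 (G = 2 + 8 = 10)
f = -24 (f = -8*((7 + 0) - 4) = -8*(7 - 4) = -8*3 = -24)
P = 20
z(J, I) = -5 + J
L(Q) = (1 + Q)*(5 + Q) (L(Q) = (Q + 1)*(Q + (-5 + 10)) = (1 + Q)*(Q + 5) = (1 + Q)*(5 + Q))
f*L(P) = -24*(5 + 20² + 6*20) = -24*(5 + 400 + 120) = -24*525 = -12600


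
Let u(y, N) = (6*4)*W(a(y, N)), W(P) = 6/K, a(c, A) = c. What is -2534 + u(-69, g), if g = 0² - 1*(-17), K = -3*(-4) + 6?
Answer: -2526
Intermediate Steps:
K = 18 (K = 12 + 6 = 18)
W(P) = ⅓ (W(P) = 6/18 = 6*(1/18) = ⅓)
g = 17 (g = 0 + 17 = 17)
u(y, N) = 8 (u(y, N) = (6*4)*(⅓) = 24*(⅓) = 8)
-2534 + u(-69, g) = -2534 + 8 = -2526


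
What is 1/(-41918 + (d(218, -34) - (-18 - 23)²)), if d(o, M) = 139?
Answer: -1/43460 ≈ -2.3010e-5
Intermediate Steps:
1/(-41918 + (d(218, -34) - (-18 - 23)²)) = 1/(-41918 + (139 - (-18 - 23)²)) = 1/(-41918 + (139 - 1*(-41)²)) = 1/(-41918 + (139 - 1*1681)) = 1/(-41918 + (139 - 1681)) = 1/(-41918 - 1542) = 1/(-43460) = -1/43460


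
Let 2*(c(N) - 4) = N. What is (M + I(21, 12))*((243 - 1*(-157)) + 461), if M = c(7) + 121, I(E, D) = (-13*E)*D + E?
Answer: -5383833/2 ≈ -2.6919e+6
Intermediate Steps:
c(N) = 4 + N/2
I(E, D) = E - 13*D*E (I(E, D) = -13*D*E + E = E - 13*D*E)
M = 257/2 (M = (4 + (½)*7) + 121 = (4 + 7/2) + 121 = 15/2 + 121 = 257/2 ≈ 128.50)
(M + I(21, 12))*((243 - 1*(-157)) + 461) = (257/2 + 21*(1 - 13*12))*((243 - 1*(-157)) + 461) = (257/2 + 21*(1 - 156))*((243 + 157) + 461) = (257/2 + 21*(-155))*(400 + 461) = (257/2 - 3255)*861 = -6253/2*861 = -5383833/2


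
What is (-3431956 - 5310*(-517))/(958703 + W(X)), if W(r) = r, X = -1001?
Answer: -343343/478851 ≈ -0.71701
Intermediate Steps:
(-3431956 - 5310*(-517))/(958703 + W(X)) = (-3431956 - 5310*(-517))/(958703 - 1001) = (-3431956 + 2745270)/957702 = -686686*1/957702 = -343343/478851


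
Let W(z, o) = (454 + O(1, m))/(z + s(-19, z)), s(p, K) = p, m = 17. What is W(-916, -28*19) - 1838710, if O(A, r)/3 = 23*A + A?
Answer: -1719194376/935 ≈ -1.8387e+6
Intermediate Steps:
O(A, r) = 72*A (O(A, r) = 3*(23*A + A) = 3*(24*A) = 72*A)
W(z, o) = 526/(-19 + z) (W(z, o) = (454 + 72*1)/(z - 19) = (454 + 72)/(-19 + z) = 526/(-19 + z))
W(-916, -28*19) - 1838710 = 526/(-19 - 916) - 1838710 = 526/(-935) - 1838710 = 526*(-1/935) - 1838710 = -526/935 - 1838710 = -1719194376/935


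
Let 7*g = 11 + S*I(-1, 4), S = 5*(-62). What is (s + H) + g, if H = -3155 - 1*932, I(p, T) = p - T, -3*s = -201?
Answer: -3797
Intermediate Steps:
S = -310
s = 67 (s = -1/3*(-201) = 67)
H = -4087 (H = -3155 - 932 = -4087)
g = 223 (g = (11 - 310*(-1 - 1*4))/7 = (11 - 310*(-1 - 4))/7 = (11 - 310*(-5))/7 = (11 + 1550)/7 = (1/7)*1561 = 223)
(s + H) + g = (67 - 4087) + 223 = -4020 + 223 = -3797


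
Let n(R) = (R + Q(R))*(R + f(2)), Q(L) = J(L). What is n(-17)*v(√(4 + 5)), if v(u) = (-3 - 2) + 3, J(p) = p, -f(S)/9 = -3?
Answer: 680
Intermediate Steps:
f(S) = 27 (f(S) = -9*(-3) = 27)
Q(L) = L
n(R) = 2*R*(27 + R) (n(R) = (R + R)*(R + 27) = (2*R)*(27 + R) = 2*R*(27 + R))
v(u) = -2 (v(u) = -5 + 3 = -2)
n(-17)*v(√(4 + 5)) = (2*(-17)*(27 - 17))*(-2) = (2*(-17)*10)*(-2) = -340*(-2) = 680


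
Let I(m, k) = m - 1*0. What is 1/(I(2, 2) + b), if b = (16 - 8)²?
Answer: 1/66 ≈ 0.015152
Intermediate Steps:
I(m, k) = m (I(m, k) = m + 0 = m)
b = 64 (b = 8² = 64)
1/(I(2, 2) + b) = 1/(2 + 64) = 1/66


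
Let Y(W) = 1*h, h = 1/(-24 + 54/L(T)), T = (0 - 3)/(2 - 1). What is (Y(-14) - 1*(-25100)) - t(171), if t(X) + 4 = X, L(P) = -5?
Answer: 4338337/174 ≈ 24933.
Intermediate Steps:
T = -3 (T = -3/1 = -3*1 = -3)
h = -5/174 (h = 1/(-24 + 54/(-5)) = 1/(-24 + 54*(-1/5)) = 1/(-24 - 54/5) = 1/(-174/5) = -5/174 ≈ -0.028736)
t(X) = -4 + X
Y(W) = -5/174 (Y(W) = 1*(-5/174) = -5/174)
(Y(-14) - 1*(-25100)) - t(171) = (-5/174 - 1*(-25100)) - (-4 + 171) = (-5/174 + 25100) - 1*167 = 4367395/174 - 167 = 4338337/174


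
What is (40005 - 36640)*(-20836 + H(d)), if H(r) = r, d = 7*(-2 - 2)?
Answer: -70207360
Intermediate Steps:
d = -28 (d = 7*(-4) = -28)
(40005 - 36640)*(-20836 + H(d)) = (40005 - 36640)*(-20836 - 28) = 3365*(-20864) = -70207360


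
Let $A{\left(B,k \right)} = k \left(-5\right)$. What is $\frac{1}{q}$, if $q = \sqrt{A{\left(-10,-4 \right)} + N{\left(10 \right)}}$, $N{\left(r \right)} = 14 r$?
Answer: $\frac{\sqrt{10}}{40} \approx 0.079057$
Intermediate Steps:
$A{\left(B,k \right)} = - 5 k$
$q = 4 \sqrt{10}$ ($q = \sqrt{\left(-5\right) \left(-4\right) + 14 \cdot 10} = \sqrt{20 + 140} = \sqrt{160} = 4 \sqrt{10} \approx 12.649$)
$\frac{1}{q} = \frac{1}{4 \sqrt{10}} = \frac{\sqrt{10}}{40}$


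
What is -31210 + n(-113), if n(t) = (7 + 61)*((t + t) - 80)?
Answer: -52018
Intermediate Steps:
n(t) = -5440 + 136*t (n(t) = 68*(2*t - 80) = 68*(-80 + 2*t) = -5440 + 136*t)
-31210 + n(-113) = -31210 + (-5440 + 136*(-113)) = -31210 + (-5440 - 15368) = -31210 - 20808 = -52018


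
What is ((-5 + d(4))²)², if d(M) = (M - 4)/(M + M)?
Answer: 625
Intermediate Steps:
d(M) = (-4 + M)/(2*M) (d(M) = (-4 + M)/((2*M)) = (-4 + M)*(1/(2*M)) = (-4 + M)/(2*M))
((-5 + d(4))²)² = ((-5 + (½)*(-4 + 4)/4)²)² = ((-5 + (½)*(¼)*0)²)² = ((-5 + 0)²)² = ((-5)²)² = 25² = 625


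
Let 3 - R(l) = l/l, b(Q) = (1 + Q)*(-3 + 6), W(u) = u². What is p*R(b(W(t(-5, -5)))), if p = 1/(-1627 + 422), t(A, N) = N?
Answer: -2/1205 ≈ -0.0016598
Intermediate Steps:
p = -1/1205 (p = 1/(-1205) = -1/1205 ≈ -0.00082988)
b(Q) = 3 + 3*Q (b(Q) = (1 + Q)*3 = 3 + 3*Q)
R(l) = 2 (R(l) = 3 - l/l = 3 - 1*1 = 3 - 1 = 2)
p*R(b(W(t(-5, -5)))) = -1/1205*2 = -2/1205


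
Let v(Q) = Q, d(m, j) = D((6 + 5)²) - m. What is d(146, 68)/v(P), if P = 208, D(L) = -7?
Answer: -153/208 ≈ -0.73558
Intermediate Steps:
d(m, j) = -7 - m
d(146, 68)/v(P) = (-7 - 1*146)/208 = (-7 - 146)*(1/208) = -153*1/208 = -153/208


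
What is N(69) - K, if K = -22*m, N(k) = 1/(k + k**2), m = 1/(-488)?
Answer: -26443/589260 ≈ -0.044875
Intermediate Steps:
m = -1/488 ≈ -0.0020492
K = 11/244 (K = -22*(-1/488) = 11/244 ≈ 0.045082)
N(69) - K = 1/(69*(1 + 69)) - 1*11/244 = (1/69)/70 - 11/244 = (1/69)*(1/70) - 11/244 = 1/4830 - 11/244 = -26443/589260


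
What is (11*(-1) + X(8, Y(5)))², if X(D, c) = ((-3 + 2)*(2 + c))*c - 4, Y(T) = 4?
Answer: 1521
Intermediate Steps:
X(D, c) = -4 + c*(-2 - c) (X(D, c) = (-(2 + c))*c - 4 = (-2 - c)*c - 4 = c*(-2 - c) - 4 = -4 + c*(-2 - c))
(11*(-1) + X(8, Y(5)))² = (11*(-1) + (-4 - 1*4² - 2*4))² = (-11 + (-4 - 1*16 - 8))² = (-11 + (-4 - 16 - 8))² = (-11 - 28)² = (-39)² = 1521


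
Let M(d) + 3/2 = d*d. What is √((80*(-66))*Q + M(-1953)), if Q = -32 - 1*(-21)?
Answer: 5*√619566/2 ≈ 1967.8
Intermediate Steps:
Q = -11 (Q = -32 + 21 = -11)
M(d) = -3/2 + d² (M(d) = -3/2 + d*d = -3/2 + d²)
√((80*(-66))*Q + M(-1953)) = √((80*(-66))*(-11) + (-3/2 + (-1953)²)) = √(-5280*(-11) + (-3/2 + 3814209)) = √(58080 + 7628415/2) = √(7744575/2) = 5*√619566/2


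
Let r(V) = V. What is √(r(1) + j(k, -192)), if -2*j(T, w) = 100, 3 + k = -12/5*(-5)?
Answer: 7*I ≈ 7.0*I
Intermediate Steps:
k = 9 (k = -3 - 12/5*(-5) = -3 + 12 = 9)
j(T, w) = -50 (j(T, w) = -½*100 = -50)
√(r(1) + j(k, -192)) = √(1 - 50) = √(-49) = 7*I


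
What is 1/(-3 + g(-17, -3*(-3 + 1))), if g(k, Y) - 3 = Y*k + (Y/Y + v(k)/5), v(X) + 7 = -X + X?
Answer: -5/512 ≈ -0.0097656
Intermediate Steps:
v(X) = -7 (v(X) = -7 + (-X + X) = -7 + 0 = -7)
g(k, Y) = 13/5 + Y*k (g(k, Y) = 3 + (Y*k + (Y/Y - 7/5)) = 3 + (Y*k + (1 - 7*1/5)) = 3 + (Y*k + (1 - 7/5)) = 3 + (Y*k - 2/5) = 3 + (-2/5 + Y*k) = 13/5 + Y*k)
1/(-3 + g(-17, -3*(-3 + 1))) = 1/(-3 + (13/5 - 3*(-3 + 1)*(-17))) = 1/(-3 + (13/5 - 3*(-2)*(-17))) = 1/(-3 + (13/5 + 6*(-17))) = 1/(-3 + (13/5 - 102)) = 1/(-3 - 497/5) = 1/(-512/5) = -5/512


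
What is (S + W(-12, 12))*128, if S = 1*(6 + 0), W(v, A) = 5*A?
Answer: 8448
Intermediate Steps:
S = 6 (S = 1*6 = 6)
(S + W(-12, 12))*128 = (6 + 5*12)*128 = (6 + 60)*128 = 66*128 = 8448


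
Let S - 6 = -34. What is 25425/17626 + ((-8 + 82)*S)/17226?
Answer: 200724989/151812738 ≈ 1.3222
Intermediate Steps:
S = -28 (S = 6 - 34 = -28)
25425/17626 + ((-8 + 82)*S)/17226 = 25425/17626 + ((-8 + 82)*(-28))/17226 = 25425*(1/17626) + (74*(-28))*(1/17226) = 25425/17626 - 2072*1/17226 = 25425/17626 - 1036/8613 = 200724989/151812738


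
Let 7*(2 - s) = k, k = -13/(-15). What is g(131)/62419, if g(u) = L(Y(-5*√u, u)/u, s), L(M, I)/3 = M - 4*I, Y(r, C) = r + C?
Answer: -683/2184665 - 15*√131/8176889 ≈ -0.00033363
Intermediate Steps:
Y(r, C) = C + r
k = 13/15 (k = -13*(-1/15) = 13/15 ≈ 0.86667)
s = 197/105 (s = 2 - ⅐*13/15 = 2 - 13/105 = 197/105 ≈ 1.8762)
L(M, I) = -12*I + 3*M (L(M, I) = 3*(M - 4*I) = -12*I + 3*M)
g(u) = -788/35 + 3*(u - 5*√u)/u (g(u) = -12*197/105 + 3*((u - 5*√u)/u) = -788/35 + 3*((u - 5*√u)/u) = -788/35 + 3*(u - 5*√u)/u)
g(131)/62419 = (-683/35 - 15*√131/131)/62419 = (-683/35 - 15*√131/131)*(1/62419) = -683/2184665 - 15*√131/8176889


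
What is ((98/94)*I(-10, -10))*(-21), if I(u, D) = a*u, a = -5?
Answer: -51450/47 ≈ -1094.7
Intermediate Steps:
I(u, D) = -5*u
((98/94)*I(-10, -10))*(-21) = ((98/94)*(-5*(-10)))*(-21) = ((98*(1/94))*50)*(-21) = ((49/47)*50)*(-21) = (2450/47)*(-21) = -51450/47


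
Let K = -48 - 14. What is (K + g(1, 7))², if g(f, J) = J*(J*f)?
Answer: 169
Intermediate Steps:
K = -62 (K = -48 - 1*14 = -48 - 14 = -62)
g(f, J) = f*J²
(K + g(1, 7))² = (-62 + 1*7²)² = (-62 + 1*49)² = (-62 + 49)² = (-13)² = 169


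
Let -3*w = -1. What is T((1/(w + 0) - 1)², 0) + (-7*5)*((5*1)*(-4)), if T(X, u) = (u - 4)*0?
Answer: 700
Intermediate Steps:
w = ⅓ (w = -⅓*(-1) = ⅓ ≈ 0.33333)
T(X, u) = 0 (T(X, u) = (-4 + u)*0 = 0)
T((1/(w + 0) - 1)², 0) + (-7*5)*((5*1)*(-4)) = 0 + (-7*5)*((5*1)*(-4)) = 0 - 175*(-4) = 0 - 35*(-20) = 0 + 700 = 700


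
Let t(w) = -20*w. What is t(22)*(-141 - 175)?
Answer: 139040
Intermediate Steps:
t(22)*(-141 - 175) = (-20*22)*(-141 - 175) = -440*(-316) = 139040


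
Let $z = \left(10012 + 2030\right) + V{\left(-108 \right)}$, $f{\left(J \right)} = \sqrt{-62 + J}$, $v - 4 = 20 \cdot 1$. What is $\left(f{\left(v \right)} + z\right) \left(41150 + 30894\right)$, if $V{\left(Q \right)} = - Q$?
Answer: $875334600 + 72044 i \sqrt{38} \approx 8.7533 \cdot 10^{8} + 4.4411 \cdot 10^{5} i$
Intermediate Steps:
$v = 24$ ($v = 4 + 20 \cdot 1 = 4 + 20 = 24$)
$z = 12150$ ($z = \left(10012 + 2030\right) - -108 = 12042 + 108 = 12150$)
$\left(f{\left(v \right)} + z\right) \left(41150 + 30894\right) = \left(\sqrt{-62 + 24} + 12150\right) \left(41150 + 30894\right) = \left(\sqrt{-38} + 12150\right) 72044 = \left(i \sqrt{38} + 12150\right) 72044 = \left(12150 + i \sqrt{38}\right) 72044 = 875334600 + 72044 i \sqrt{38}$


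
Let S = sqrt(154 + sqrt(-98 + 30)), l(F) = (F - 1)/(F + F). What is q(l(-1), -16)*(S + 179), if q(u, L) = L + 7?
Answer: -1611 - 9*sqrt(154 + 2*I*sqrt(17)) ≈ -1722.7 - 2.9892*I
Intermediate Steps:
l(F) = (-1 + F)/(2*F) (l(F) = (-1 + F)/((2*F)) = (-1 + F)*(1/(2*F)) = (-1 + F)/(2*F))
q(u, L) = 7 + L
S = sqrt(154 + 2*I*sqrt(17)) (S = sqrt(154 + sqrt(-68)) = sqrt(154 + 2*I*sqrt(17)) ≈ 12.414 + 0.33213*I)
q(l(-1), -16)*(S + 179) = (7 - 16)*(sqrt(154 + 2*I*sqrt(17)) + 179) = -9*(179 + sqrt(154 + 2*I*sqrt(17))) = -1611 - 9*sqrt(154 + 2*I*sqrt(17))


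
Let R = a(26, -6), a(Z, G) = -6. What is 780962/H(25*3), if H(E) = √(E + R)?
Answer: 780962*√69/69 ≈ 94017.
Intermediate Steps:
R = -6
H(E) = √(-6 + E) (H(E) = √(E - 6) = √(-6 + E))
780962/H(25*3) = 780962/(√(-6 + 25*3)) = 780962/(√(-6 + 75)) = 780962/(√69) = 780962*(√69/69) = 780962*√69/69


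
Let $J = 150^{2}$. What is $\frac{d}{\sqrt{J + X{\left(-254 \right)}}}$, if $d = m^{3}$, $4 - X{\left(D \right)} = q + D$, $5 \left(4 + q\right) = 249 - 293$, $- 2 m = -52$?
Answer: $\frac{676 \sqrt{569270}}{4379} \approx 116.47$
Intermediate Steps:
$m = 26$ ($m = \left(- \frac{1}{2}\right) \left(-52\right) = 26$)
$q = - \frac{64}{5}$ ($q = -4 + \frac{249 - 293}{5} = -4 + \frac{1}{5} \left(-44\right) = -4 - \frac{44}{5} = - \frac{64}{5} \approx -12.8$)
$X{\left(D \right)} = \frac{84}{5} - D$ ($X{\left(D \right)} = 4 - \left(- \frac{64}{5} + D\right) = \frac{84}{5} - D$)
$J = 22500$
$d = 17576$ ($d = 26^{3} = 17576$)
$\frac{d}{\sqrt{J + X{\left(-254 \right)}}} = \frac{17576}{\sqrt{22500 + \left(\frac{84}{5} - -254\right)}} = \frac{17576}{\sqrt{22500 + \left(\frac{84}{5} + 254\right)}} = \frac{17576}{\sqrt{22500 + \frac{1354}{5}}} = \frac{17576}{\sqrt{\frac{113854}{5}}} = \frac{17576}{\frac{1}{5} \sqrt{569270}} = 17576 \frac{\sqrt{569270}}{113854} = \frac{676 \sqrt{569270}}{4379}$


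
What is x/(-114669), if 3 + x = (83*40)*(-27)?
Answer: 29881/38223 ≈ 0.78175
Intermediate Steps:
x = -89643 (x = -3 + (83*40)*(-27) = -3 + 3320*(-27) = -3 - 89640 = -89643)
x/(-114669) = -89643/(-114669) = -89643*(-1/114669) = 29881/38223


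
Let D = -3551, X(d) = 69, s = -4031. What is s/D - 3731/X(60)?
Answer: -12970642/245019 ≈ -52.937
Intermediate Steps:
s/D - 3731/X(60) = -4031/(-3551) - 3731/69 = -4031*(-1/3551) - 3731*1/69 = 4031/3551 - 3731/69 = -12970642/245019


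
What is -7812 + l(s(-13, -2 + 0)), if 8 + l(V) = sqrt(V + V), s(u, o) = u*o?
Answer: -7820 + 2*sqrt(13) ≈ -7812.8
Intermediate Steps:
s(u, o) = o*u
l(V) = -8 + sqrt(2)*sqrt(V) (l(V) = -8 + sqrt(V + V) = -8 + sqrt(2*V) = -8 + sqrt(2)*sqrt(V))
-7812 + l(s(-13, -2 + 0)) = -7812 + (-8 + sqrt(2)*sqrt((-2 + 0)*(-13))) = -7812 + (-8 + sqrt(2)*sqrt(-2*(-13))) = -7812 + (-8 + sqrt(2)*sqrt(26)) = -7812 + (-8 + 2*sqrt(13)) = -7820 + 2*sqrt(13)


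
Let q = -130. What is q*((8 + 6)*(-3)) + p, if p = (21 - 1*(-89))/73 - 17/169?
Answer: 67377369/12337 ≈ 5461.4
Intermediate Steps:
p = 17349/12337 (p = (21 + 89)*(1/73) - 17*1/169 = 110*(1/73) - 17/169 = 110/73 - 17/169 = 17349/12337 ≈ 1.4063)
q*((8 + 6)*(-3)) + p = -130*(8 + 6)*(-3) + 17349/12337 = -1820*(-3) + 17349/12337 = -130*(-42) + 17349/12337 = 5460 + 17349/12337 = 67377369/12337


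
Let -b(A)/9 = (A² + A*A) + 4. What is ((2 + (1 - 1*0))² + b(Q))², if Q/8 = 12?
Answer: 27527787225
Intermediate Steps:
Q = 96 (Q = 8*12 = 96)
b(A) = -36 - 18*A² (b(A) = -9*((A² + A*A) + 4) = -9*((A² + A²) + 4) = -9*(2*A² + 4) = -9*(4 + 2*A²) = -36 - 18*A²)
((2 + (1 - 1*0))² + b(Q))² = ((2 + (1 - 1*0))² + (-36 - 18*96²))² = ((2 + (1 + 0))² + (-36 - 18*9216))² = ((2 + 1)² + (-36 - 165888))² = (3² - 165924)² = (9 - 165924)² = (-165915)² = 27527787225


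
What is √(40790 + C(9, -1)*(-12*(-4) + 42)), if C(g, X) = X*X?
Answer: 4*√2555 ≈ 202.19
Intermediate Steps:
C(g, X) = X²
√(40790 + C(9, -1)*(-12*(-4) + 42)) = √(40790 + (-1)²*(-12*(-4) + 42)) = √(40790 + 1*(48 + 42)) = √(40790 + 1*90) = √(40790 + 90) = √40880 = 4*√2555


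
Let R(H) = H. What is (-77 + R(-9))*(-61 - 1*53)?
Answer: 9804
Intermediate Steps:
(-77 + R(-9))*(-61 - 1*53) = (-77 - 9)*(-61 - 1*53) = -86*(-61 - 53) = -86*(-114) = 9804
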